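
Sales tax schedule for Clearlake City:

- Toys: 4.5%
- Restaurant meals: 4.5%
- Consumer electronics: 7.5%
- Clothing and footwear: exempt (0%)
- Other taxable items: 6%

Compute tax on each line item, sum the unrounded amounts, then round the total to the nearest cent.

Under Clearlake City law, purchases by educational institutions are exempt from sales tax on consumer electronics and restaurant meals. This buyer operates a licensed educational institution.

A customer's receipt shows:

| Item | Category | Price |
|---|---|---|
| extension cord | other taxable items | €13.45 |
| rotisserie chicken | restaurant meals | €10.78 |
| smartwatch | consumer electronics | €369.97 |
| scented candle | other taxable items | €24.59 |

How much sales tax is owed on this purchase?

€2.28

Extension cord €13.45: other taxable items → 6% → €0.807
Rotisserie chicken €10.78: restaurant meals, buyer-exempt → 0% → €0.00
Smartwatch €369.97: consumer electronics, buyer-exempt → 0% → €0.00
Scented candle €24.59: other taxable items → 6% → €1.4754
Unrounded tax sum = €2.2824 → €2.28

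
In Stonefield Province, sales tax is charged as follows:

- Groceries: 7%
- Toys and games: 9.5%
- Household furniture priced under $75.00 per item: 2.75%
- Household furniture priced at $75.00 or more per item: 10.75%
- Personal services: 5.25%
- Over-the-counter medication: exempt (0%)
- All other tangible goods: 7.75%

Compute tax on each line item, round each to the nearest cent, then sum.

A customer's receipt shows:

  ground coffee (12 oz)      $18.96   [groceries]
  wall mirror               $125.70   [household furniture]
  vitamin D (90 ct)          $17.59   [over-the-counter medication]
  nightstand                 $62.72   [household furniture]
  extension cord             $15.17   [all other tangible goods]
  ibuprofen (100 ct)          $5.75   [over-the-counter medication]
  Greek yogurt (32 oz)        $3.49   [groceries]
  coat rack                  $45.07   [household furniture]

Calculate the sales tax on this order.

$19.22

Ground coffee (12 oz) $18.96: groceries → 7% → $1.33
Wall mirror $125.70: household furniture, $75.00 or more → 10.75% → $13.51
Vitamin D (90 ct) $17.59: over-the-counter medication → 0% → $0.00
Nightstand $62.72: household furniture, under $75.00 → 2.75% → $1.72
Extension cord $15.17: all other tangible goods → 7.75% → $1.18
Ibuprofen (100 ct) $5.75: over-the-counter medication → 0% → $0.00
Greek yogurt (32 oz) $3.49: groceries → 7% → $0.24
Coat rack $45.07: household furniture, under $75.00 → 2.75% → $1.24
Total tax = $1.33 + $13.51 + $1.72 + $1.18 + $0.24 + $1.24 = $19.22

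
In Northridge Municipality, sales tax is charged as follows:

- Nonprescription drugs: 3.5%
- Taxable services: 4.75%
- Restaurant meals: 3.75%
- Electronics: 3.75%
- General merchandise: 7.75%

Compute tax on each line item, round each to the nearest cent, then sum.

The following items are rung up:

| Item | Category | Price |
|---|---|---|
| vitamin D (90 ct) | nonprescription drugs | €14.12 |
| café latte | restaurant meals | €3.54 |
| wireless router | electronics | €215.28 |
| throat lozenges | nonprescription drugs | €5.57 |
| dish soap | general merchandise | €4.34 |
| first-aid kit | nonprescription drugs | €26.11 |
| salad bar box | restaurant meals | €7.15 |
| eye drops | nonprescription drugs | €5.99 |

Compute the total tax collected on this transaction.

€10.61

Vitamin D (90 ct) €14.12: nonprescription drugs → 3.5% → €0.49
Café latte €3.54: restaurant meals → 3.75% → €0.13
Wireless router €215.28: electronics → 3.75% → €8.07
Throat lozenges €5.57: nonprescription drugs → 3.5% → €0.19
Dish soap €4.34: general merchandise → 7.75% → €0.34
First-aid kit €26.11: nonprescription drugs → 3.5% → €0.91
Salad bar box €7.15: restaurant meals → 3.75% → €0.27
Eye drops €5.99: nonprescription drugs → 3.5% → €0.21
Total tax = €0.49 + €0.13 + €8.07 + €0.19 + €0.34 + €0.91 + €0.27 + €0.21 = €10.61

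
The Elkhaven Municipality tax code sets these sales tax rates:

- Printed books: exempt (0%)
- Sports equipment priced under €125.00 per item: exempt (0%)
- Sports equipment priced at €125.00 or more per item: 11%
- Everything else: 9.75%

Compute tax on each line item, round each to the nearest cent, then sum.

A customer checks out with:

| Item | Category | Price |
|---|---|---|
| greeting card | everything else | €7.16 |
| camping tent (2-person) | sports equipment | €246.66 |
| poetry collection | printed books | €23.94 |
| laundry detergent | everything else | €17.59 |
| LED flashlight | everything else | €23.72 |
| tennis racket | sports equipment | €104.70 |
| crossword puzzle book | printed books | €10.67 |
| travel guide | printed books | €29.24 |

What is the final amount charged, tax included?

€495.54

Greeting card €7.16: everything else → 9.75% → €0.70
Camping tent (2-person) €246.66: sports equipment, €125.00 or more → 11% → €27.13
Poetry collection €23.94: printed books → 0% → €0.00
Laundry detergent €17.59: everything else → 9.75% → €1.72
LED flashlight €23.72: everything else → 9.75% → €2.31
Tennis racket €104.70: sports equipment, under €125.00 → 0% → €0.00
Crossword puzzle book €10.67: printed books → 0% → €0.00
Travel guide €29.24: printed books → 0% → €0.00
Subtotal = €463.68; tax = €31.86; total due = €495.54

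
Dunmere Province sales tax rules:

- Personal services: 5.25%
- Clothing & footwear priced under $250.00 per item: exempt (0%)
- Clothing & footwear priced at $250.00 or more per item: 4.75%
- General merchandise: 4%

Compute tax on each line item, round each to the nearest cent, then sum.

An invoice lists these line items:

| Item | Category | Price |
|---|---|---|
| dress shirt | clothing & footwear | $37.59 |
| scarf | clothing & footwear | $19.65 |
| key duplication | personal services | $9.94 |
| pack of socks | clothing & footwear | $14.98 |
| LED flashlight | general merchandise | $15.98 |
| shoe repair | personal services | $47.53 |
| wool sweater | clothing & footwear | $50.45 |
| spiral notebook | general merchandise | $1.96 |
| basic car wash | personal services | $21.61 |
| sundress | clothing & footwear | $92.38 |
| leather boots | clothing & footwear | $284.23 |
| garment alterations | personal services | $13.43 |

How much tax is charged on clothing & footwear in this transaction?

$13.50

Dress shirt $37.59: clothing & footwear, under $250.00 → 0% → $0.00
Scarf $19.65: clothing & footwear, under $250.00 → 0% → $0.00
Pack of socks $14.98: clothing & footwear, under $250.00 → 0% → $0.00
Wool sweater $50.45: clothing & footwear, under $250.00 → 0% → $0.00
Sundress $92.38: clothing & footwear, under $250.00 → 0% → $0.00
Leather boots $284.23: clothing & footwear, $250.00 or more → 4.75% → $13.50
Tax on clothing & footwear = $0.00 + $0.00 + $0.00 + $0.00 + $0.00 + $13.50 = $13.50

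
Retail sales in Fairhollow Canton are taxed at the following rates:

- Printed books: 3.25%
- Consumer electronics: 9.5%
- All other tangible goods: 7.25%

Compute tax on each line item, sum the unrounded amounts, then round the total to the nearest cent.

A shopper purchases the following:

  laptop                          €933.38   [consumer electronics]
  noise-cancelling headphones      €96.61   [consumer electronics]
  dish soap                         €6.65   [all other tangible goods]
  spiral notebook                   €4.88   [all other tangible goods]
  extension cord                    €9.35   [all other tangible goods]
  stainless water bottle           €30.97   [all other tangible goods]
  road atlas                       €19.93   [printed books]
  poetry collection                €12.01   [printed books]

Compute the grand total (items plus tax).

€1216.43

Laptop €933.38: consumer electronics → 9.5% → €88.6711
Noise-cancelling headphones €96.61: consumer electronics → 9.5% → €9.17795
Dish soap €6.65: all other tangible goods → 7.25% → €0.482125
Spiral notebook €4.88: all other tangible goods → 7.25% → €0.3538
Extension cord €9.35: all other tangible goods → 7.25% → €0.677875
Stainless water bottle €30.97: all other tangible goods → 7.25% → €2.245325
Road atlas €19.93: printed books → 3.25% → €0.647725
Poetry collection €12.01: printed books → 3.25% → €0.390325
Subtotal = €1113.78; unrounded tax = €102.646225 → €102.65; total due = €1216.43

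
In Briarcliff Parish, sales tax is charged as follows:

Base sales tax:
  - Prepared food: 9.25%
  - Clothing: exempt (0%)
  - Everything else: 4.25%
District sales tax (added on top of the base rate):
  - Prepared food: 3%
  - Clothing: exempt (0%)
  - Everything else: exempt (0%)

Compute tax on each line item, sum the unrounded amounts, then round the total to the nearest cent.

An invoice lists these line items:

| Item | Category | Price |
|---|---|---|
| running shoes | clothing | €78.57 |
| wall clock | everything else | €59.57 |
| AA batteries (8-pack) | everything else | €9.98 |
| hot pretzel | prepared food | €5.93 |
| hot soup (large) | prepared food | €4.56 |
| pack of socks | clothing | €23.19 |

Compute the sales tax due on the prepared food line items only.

Hot pretzel €5.93: prepared food → 9.25% + 3% district = 12.25% → €0.726425
Hot soup (large) €4.56: prepared food → 9.25% + 3% district = 12.25% → €0.5586
Tax on prepared food: unrounded sum = €1.285025 → €1.29

€1.29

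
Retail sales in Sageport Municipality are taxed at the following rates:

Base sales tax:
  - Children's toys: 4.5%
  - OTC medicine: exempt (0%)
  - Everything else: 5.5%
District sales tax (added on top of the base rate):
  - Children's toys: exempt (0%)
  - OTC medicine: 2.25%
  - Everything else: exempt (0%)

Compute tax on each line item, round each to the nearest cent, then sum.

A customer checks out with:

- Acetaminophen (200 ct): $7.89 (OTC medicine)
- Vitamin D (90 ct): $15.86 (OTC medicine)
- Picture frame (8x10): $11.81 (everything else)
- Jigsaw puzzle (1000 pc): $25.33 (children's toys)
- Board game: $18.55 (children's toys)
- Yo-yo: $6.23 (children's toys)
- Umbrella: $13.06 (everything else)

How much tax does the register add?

$4.16

Acetaminophen (200 ct) $7.89: OTC medicine → 0% + 2.25% district = 2.25% → $0.18
Vitamin D (90 ct) $15.86: OTC medicine → 0% + 2.25% district = 2.25% → $0.36
Picture frame (8x10) $11.81: everything else → 5.5% + 0% district = 5.5% → $0.65
Jigsaw puzzle (1000 pc) $25.33: children's toys → 4.5% + 0% district = 4.5% → $1.14
Board game $18.55: children's toys → 4.5% + 0% district = 4.5% → $0.83
Yo-yo $6.23: children's toys → 4.5% + 0% district = 4.5% → $0.28
Umbrella $13.06: everything else → 5.5% + 0% district = 5.5% → $0.72
Total tax = $0.18 + $0.36 + $0.65 + $1.14 + $0.83 + $0.28 + $0.72 = $4.16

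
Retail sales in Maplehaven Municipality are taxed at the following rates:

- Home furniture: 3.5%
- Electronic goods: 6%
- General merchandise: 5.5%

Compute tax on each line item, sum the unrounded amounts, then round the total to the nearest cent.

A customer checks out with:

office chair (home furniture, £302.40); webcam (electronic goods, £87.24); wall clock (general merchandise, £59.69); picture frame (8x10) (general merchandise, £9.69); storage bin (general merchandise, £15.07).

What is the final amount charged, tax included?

Office chair £302.40: home furniture → 3.5% → £10.584
Webcam £87.24: electronic goods → 6% → £5.2344
Wall clock £59.69: general merchandise → 5.5% → £3.28295
Picture frame (8x10) £9.69: general merchandise → 5.5% → £0.53295
Storage bin £15.07: general merchandise → 5.5% → £0.82885
Subtotal = £474.09; unrounded tax = £20.46315 → £20.46; total due = £494.55

£494.55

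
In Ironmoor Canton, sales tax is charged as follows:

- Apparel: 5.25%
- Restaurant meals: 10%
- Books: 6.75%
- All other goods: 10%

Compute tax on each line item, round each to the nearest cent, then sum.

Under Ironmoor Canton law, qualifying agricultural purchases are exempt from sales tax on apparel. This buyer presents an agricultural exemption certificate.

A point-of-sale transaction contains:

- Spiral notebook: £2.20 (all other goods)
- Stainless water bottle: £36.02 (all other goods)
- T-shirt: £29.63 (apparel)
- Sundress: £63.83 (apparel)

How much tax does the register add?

£3.82

Spiral notebook £2.20: all other goods → 10% → £0.22
Stainless water bottle £36.02: all other goods → 10% → £3.60
T-shirt £29.63: apparel, buyer-exempt → 0% → £0.00
Sundress £63.83: apparel, buyer-exempt → 0% → £0.00
Total tax = £0.22 + £3.60 = £3.82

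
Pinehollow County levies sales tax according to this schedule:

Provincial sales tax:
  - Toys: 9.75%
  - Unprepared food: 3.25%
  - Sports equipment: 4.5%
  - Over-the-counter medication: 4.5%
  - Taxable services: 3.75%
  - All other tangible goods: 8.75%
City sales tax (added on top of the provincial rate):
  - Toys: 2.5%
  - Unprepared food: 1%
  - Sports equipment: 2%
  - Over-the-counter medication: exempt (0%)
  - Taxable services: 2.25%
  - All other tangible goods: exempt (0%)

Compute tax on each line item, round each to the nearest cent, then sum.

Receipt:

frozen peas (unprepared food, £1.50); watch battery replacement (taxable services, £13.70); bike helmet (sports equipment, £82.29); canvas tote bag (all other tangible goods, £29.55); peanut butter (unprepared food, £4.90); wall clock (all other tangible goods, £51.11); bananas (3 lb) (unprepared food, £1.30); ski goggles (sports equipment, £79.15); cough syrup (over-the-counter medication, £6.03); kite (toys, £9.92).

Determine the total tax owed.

£20.19

Frozen peas £1.50: unprepared food → 3.25% + 1% city = 4.25% → £0.06
Watch battery replacement £13.70: taxable services → 3.75% + 2.25% city = 6% → £0.82
Bike helmet £82.29: sports equipment → 4.5% + 2% city = 6.5% → £5.35
Canvas tote bag £29.55: all other tangible goods → 8.75% + 0% city = 8.75% → £2.59
Peanut butter £4.90: unprepared food → 3.25% + 1% city = 4.25% → £0.21
Wall clock £51.11: all other tangible goods → 8.75% + 0% city = 8.75% → £4.47
Bananas (3 lb) £1.30: unprepared food → 3.25% + 1% city = 4.25% → £0.06
Ski goggles £79.15: sports equipment → 4.5% + 2% city = 6.5% → £5.14
Cough syrup £6.03: over-the-counter medication → 4.5% + 0% city = 4.5% → £0.27
Kite £9.92: toys → 9.75% + 2.5% city = 12.25% → £1.22
Total tax = £0.06 + £0.82 + £5.35 + £2.59 + £0.21 + £4.47 + £0.06 + £5.14 + £0.27 + £1.22 = £20.19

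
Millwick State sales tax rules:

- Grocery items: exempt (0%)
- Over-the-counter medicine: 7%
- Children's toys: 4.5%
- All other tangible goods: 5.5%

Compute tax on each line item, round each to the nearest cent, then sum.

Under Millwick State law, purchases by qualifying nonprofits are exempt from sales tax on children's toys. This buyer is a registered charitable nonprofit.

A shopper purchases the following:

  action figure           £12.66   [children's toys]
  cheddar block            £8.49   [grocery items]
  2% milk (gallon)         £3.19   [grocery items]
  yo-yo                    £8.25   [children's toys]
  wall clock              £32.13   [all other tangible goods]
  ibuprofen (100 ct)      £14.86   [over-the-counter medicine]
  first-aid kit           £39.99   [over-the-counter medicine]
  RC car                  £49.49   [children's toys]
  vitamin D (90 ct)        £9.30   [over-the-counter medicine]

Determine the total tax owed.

Action figure £12.66: children's toys, buyer-exempt → 0% → £0.00
Cheddar block £8.49: grocery items → 0% → £0.00
2% milk (gallon) £3.19: grocery items → 0% → £0.00
Yo-yo £8.25: children's toys, buyer-exempt → 0% → £0.00
Wall clock £32.13: all other tangible goods → 5.5% → £1.77
Ibuprofen (100 ct) £14.86: over-the-counter medicine → 7% → £1.04
First-aid kit £39.99: over-the-counter medicine → 7% → £2.80
RC car £49.49: children's toys, buyer-exempt → 0% → £0.00
Vitamin D (90 ct) £9.30: over-the-counter medicine → 7% → £0.65
Total tax = £1.77 + £1.04 + £2.80 + £0.65 = £6.26

£6.26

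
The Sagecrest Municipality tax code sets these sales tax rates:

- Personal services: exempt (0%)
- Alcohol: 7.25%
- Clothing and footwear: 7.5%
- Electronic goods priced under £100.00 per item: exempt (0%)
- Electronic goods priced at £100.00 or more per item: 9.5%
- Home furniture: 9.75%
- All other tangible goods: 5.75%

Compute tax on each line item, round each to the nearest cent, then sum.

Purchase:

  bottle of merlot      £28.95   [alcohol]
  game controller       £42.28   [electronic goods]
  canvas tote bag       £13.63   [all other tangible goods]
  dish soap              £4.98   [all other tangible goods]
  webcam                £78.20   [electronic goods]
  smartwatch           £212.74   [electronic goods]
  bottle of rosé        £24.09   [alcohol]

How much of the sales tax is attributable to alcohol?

£3.85

Bottle of merlot £28.95: alcohol → 7.25% → £2.10
Bottle of rosé £24.09: alcohol → 7.25% → £1.75
Tax on alcohol = £2.10 + £1.75 = £3.85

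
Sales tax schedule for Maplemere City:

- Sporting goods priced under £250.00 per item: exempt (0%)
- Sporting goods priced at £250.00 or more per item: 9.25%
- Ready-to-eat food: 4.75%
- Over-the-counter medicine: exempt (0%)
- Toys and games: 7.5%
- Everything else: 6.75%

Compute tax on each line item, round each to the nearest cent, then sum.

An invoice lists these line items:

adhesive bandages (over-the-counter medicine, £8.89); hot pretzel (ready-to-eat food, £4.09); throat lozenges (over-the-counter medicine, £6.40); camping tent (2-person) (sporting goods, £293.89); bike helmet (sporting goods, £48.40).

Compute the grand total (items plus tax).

£389.04

Adhesive bandages £8.89: over-the-counter medicine → 0% → £0.00
Hot pretzel £4.09: ready-to-eat food → 4.75% → £0.19
Throat lozenges £6.40: over-the-counter medicine → 0% → £0.00
Camping tent (2-person) £293.89: sporting goods, £250.00 or more → 9.25% → £27.18
Bike helmet £48.40: sporting goods, under £250.00 → 0% → £0.00
Subtotal = £361.67; tax = £27.37; total due = £389.04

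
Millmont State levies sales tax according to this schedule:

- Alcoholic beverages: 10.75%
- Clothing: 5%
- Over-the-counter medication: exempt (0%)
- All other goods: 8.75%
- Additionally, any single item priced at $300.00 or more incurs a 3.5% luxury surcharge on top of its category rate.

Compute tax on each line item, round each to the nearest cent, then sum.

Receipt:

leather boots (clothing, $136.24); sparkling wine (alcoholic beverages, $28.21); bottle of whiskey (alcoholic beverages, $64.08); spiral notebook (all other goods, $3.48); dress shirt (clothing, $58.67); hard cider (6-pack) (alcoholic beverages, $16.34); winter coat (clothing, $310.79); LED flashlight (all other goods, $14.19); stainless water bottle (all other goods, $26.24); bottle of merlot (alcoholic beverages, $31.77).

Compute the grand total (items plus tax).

$745.11

Leather boots $136.24: clothing → 5% → $6.81
Sparkling wine $28.21: alcoholic beverages → 10.75% → $3.03
Bottle of whiskey $64.08: alcoholic beverages → 10.75% → $6.89
Spiral notebook $3.48: all other goods → 8.75% → $0.30
Dress shirt $58.67: clothing → 5% → $2.93
Hard cider (6-pack) $16.34: alcoholic beverages → 10.75% → $1.76
Winter coat $310.79: clothing → 5% + 3.5% surcharge = 8.5% → $26.42
LED flashlight $14.19: all other goods → 8.75% → $1.24
Stainless water bottle $26.24: all other goods → 8.75% → $2.30
Bottle of merlot $31.77: alcoholic beverages → 10.75% → $3.42
Subtotal = $690.01; tax = $55.10; total due = $745.11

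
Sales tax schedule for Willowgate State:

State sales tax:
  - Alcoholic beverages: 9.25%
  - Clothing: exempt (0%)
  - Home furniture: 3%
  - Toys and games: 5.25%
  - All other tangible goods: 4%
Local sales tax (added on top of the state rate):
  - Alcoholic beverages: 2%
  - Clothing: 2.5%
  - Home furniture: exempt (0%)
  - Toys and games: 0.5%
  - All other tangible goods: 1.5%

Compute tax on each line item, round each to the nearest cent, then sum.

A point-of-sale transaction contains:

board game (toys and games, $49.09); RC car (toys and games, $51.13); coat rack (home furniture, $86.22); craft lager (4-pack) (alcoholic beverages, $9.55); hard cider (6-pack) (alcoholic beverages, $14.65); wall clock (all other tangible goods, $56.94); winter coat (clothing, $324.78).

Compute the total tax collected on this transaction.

$22.32

Board game $49.09: toys and games → 5.25% + 0.5% local = 5.75% → $2.82
RC car $51.13: toys and games → 5.25% + 0.5% local = 5.75% → $2.94
Coat rack $86.22: home furniture → 3% + 0% local = 3% → $2.59
Craft lager (4-pack) $9.55: alcoholic beverages → 9.25% + 2% local = 11.25% → $1.07
Hard cider (6-pack) $14.65: alcoholic beverages → 9.25% + 2% local = 11.25% → $1.65
Wall clock $56.94: all other tangible goods → 4% + 1.5% local = 5.5% → $3.13
Winter coat $324.78: clothing → 0% + 2.5% local = 2.5% → $8.12
Total tax = $2.82 + $2.94 + $2.59 + $1.07 + $1.65 + $3.13 + $8.12 = $22.32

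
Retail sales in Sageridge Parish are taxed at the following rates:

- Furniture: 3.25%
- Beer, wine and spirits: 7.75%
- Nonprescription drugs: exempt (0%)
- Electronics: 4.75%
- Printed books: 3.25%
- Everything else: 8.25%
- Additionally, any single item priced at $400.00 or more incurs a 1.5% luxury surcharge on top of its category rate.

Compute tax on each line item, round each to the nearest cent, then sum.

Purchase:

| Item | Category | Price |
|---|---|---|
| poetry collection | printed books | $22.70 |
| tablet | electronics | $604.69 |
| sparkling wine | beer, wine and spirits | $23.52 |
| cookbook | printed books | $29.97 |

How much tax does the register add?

$41.32

Poetry collection $22.70: printed books → 3.25% → $0.74
Tablet $604.69: electronics → 4.75% + 1.5% surcharge = 6.25% → $37.79
Sparkling wine $23.52: beer, wine and spirits → 7.75% → $1.82
Cookbook $29.97: printed books → 3.25% → $0.97
Total tax = $0.74 + $37.79 + $1.82 + $0.97 = $41.32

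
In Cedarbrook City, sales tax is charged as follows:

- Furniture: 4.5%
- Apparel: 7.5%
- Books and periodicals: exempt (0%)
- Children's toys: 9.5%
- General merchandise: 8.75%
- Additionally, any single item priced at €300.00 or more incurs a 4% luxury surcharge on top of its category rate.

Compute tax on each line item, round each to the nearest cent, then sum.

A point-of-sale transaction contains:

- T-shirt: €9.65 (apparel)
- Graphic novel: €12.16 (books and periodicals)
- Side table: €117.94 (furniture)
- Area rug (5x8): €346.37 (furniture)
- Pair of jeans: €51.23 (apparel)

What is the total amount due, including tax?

€576.66

T-shirt €9.65: apparel → 7.5% → €0.72
Graphic novel €12.16: books and periodicals → 0% → €0.00
Side table €117.94: furniture → 4.5% → €5.31
Area rug (5x8) €346.37: furniture → 4.5% + 4% surcharge = 8.5% → €29.44
Pair of jeans €51.23: apparel → 7.5% → €3.84
Subtotal = €537.35; tax = €39.31; total due = €576.66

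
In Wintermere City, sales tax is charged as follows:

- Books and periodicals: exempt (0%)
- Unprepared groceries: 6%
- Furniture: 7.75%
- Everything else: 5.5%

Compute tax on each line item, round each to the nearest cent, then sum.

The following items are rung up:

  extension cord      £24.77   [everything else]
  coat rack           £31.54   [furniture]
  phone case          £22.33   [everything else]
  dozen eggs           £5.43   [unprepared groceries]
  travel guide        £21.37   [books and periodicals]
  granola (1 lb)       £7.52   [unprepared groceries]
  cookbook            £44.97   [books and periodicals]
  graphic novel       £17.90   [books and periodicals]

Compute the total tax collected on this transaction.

£5.81

Extension cord £24.77: everything else → 5.5% → £1.36
Coat rack £31.54: furniture → 7.75% → £2.44
Phone case £22.33: everything else → 5.5% → £1.23
Dozen eggs £5.43: unprepared groceries → 6% → £0.33
Travel guide £21.37: books and periodicals → 0% → £0.00
Granola (1 lb) £7.52: unprepared groceries → 6% → £0.45
Cookbook £44.97: books and periodicals → 0% → £0.00
Graphic novel £17.90: books and periodicals → 0% → £0.00
Total tax = £1.36 + £2.44 + £1.23 + £0.33 + £0.45 = £5.81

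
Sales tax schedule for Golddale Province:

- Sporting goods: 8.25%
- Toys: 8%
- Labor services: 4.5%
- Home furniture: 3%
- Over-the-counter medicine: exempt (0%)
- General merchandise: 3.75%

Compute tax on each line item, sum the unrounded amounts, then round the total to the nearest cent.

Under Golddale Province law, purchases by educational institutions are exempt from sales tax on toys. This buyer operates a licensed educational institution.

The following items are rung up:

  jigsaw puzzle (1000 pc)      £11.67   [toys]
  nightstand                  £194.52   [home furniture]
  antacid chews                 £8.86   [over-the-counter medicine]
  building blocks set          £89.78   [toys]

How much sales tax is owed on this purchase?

Jigsaw puzzle (1000 pc) £11.67: toys, buyer-exempt → 0% → £0.00
Nightstand £194.52: home furniture → 3% → £5.8356
Antacid chews £8.86: over-the-counter medicine → 0% → £0.00
Building blocks set £89.78: toys, buyer-exempt → 0% → £0.00
Unrounded tax sum = £5.8356 → £5.84

£5.84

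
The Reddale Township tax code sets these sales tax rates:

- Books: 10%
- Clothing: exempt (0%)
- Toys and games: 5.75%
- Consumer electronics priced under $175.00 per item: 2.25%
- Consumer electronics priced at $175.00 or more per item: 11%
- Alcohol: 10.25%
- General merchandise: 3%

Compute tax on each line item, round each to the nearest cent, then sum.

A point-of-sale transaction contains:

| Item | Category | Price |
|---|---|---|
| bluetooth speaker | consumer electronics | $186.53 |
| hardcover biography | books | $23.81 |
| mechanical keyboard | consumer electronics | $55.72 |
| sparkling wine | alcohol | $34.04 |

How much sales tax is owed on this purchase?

Bluetooth speaker $186.53: consumer electronics, $175.00 or more → 11% → $20.52
Hardcover biography $23.81: books → 10% → $2.38
Mechanical keyboard $55.72: consumer electronics, under $175.00 → 2.25% → $1.25
Sparkling wine $34.04: alcohol → 10.25% → $3.49
Total tax = $20.52 + $2.38 + $1.25 + $3.49 = $27.64

$27.64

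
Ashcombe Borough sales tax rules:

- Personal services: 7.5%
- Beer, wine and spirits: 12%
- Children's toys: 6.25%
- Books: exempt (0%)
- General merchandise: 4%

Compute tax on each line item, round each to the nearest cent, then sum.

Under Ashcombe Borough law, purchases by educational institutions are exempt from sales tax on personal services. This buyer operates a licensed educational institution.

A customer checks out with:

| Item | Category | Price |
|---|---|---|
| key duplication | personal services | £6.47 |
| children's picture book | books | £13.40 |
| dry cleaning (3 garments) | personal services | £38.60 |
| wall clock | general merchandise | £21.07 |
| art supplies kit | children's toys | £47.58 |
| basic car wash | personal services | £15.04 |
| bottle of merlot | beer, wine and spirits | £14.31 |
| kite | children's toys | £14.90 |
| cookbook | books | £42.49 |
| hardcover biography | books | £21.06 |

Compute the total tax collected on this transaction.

£6.46

Key duplication £6.47: personal services, buyer-exempt → 0% → £0.00
Children's picture book £13.40: books → 0% → £0.00
Dry cleaning (3 garments) £38.60: personal services, buyer-exempt → 0% → £0.00
Wall clock £21.07: general merchandise → 4% → £0.84
Art supplies kit £47.58: children's toys → 6.25% → £2.97
Basic car wash £15.04: personal services, buyer-exempt → 0% → £0.00
Bottle of merlot £14.31: beer, wine and spirits → 12% → £1.72
Kite £14.90: children's toys → 6.25% → £0.93
Cookbook £42.49: books → 0% → £0.00
Hardcover biography £21.06: books → 0% → £0.00
Total tax = £0.84 + £2.97 + £1.72 + £0.93 = £6.46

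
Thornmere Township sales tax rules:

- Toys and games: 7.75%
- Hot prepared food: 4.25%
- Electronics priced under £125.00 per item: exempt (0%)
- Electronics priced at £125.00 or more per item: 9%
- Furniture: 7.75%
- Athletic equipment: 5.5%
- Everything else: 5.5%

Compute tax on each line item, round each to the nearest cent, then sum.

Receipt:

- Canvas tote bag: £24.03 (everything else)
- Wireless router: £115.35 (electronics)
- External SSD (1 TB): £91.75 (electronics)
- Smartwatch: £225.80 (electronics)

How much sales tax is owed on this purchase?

Canvas tote bag £24.03: everything else → 5.5% → £1.32
Wireless router £115.35: electronics, under £125.00 → 0% → £0.00
External SSD (1 TB) £91.75: electronics, under £125.00 → 0% → £0.00
Smartwatch £225.80: electronics, £125.00 or more → 9% → £20.32
Total tax = £1.32 + £20.32 = £21.64

£21.64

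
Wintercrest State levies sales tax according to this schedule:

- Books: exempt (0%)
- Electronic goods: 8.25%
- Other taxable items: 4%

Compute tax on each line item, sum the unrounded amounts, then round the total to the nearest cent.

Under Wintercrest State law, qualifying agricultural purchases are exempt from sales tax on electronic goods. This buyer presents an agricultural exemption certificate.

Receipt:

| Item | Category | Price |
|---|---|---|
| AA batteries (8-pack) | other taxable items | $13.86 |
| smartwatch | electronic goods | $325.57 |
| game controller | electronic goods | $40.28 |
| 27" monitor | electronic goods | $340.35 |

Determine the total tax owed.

$0.55

AA batteries (8-pack) $13.86: other taxable items → 4% → $0.5544
Smartwatch $325.57: electronic goods, buyer-exempt → 0% → $0.00
Game controller $40.28: electronic goods, buyer-exempt → 0% → $0.00
27" monitor $340.35: electronic goods, buyer-exempt → 0% → $0.00
Unrounded tax sum = $0.5544 → $0.55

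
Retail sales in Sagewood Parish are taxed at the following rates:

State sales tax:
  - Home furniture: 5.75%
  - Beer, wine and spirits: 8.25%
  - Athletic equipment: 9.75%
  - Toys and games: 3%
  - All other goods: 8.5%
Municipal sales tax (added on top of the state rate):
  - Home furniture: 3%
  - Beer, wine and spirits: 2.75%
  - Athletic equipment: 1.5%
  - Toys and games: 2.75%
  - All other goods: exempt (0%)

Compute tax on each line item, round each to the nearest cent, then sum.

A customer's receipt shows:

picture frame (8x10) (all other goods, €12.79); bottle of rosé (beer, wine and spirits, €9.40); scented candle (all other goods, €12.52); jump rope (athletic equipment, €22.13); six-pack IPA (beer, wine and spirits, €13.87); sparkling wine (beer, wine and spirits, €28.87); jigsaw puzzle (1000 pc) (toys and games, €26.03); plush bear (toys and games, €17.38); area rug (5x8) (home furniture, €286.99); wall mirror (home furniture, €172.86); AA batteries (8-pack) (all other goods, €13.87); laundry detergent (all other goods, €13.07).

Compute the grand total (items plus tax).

€685.19

Picture frame (8x10) €12.79: all other goods → 8.5% + 0% municipal = 8.5% → €1.09
Bottle of rosé €9.40: beer, wine and spirits → 8.25% + 2.75% municipal = 11% → €1.03
Scented candle €12.52: all other goods → 8.5% + 0% municipal = 8.5% → €1.06
Jump rope €22.13: athletic equipment → 9.75% + 1.5% municipal = 11.25% → €2.49
Six-pack IPA €13.87: beer, wine and spirits → 8.25% + 2.75% municipal = 11% → €1.53
Sparkling wine €28.87: beer, wine and spirits → 8.25% + 2.75% municipal = 11% → €3.18
Jigsaw puzzle (1000 pc) €26.03: toys and games → 3% + 2.75% municipal = 5.75% → €1.50
Plush bear €17.38: toys and games → 3% + 2.75% municipal = 5.75% → €1.00
Area rug (5x8) €286.99: home furniture → 5.75% + 3% municipal = 8.75% → €25.11
Wall mirror €172.86: home furniture → 5.75% + 3% municipal = 8.75% → €15.13
AA batteries (8-pack) €13.87: all other goods → 8.5% + 0% municipal = 8.5% → €1.18
Laundry detergent €13.07: all other goods → 8.5% + 0% municipal = 8.5% → €1.11
Subtotal = €629.78; tax = €55.41; total due = €685.19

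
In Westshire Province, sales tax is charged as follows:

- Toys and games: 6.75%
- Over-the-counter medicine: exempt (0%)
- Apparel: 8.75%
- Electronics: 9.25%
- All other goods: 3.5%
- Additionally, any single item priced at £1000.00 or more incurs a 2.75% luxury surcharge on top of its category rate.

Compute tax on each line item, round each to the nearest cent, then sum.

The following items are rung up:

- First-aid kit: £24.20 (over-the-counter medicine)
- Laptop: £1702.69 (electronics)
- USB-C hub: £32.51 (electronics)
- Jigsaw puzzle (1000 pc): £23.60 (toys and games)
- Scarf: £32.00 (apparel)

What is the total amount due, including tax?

First-aid kit £24.20: over-the-counter medicine → 0% → £0.00
Laptop £1702.69: electronics → 9.25% + 2.75% surcharge = 12% → £204.32
USB-C hub £32.51: electronics → 9.25% → £3.01
Jigsaw puzzle (1000 pc) £23.60: toys and games → 6.75% → £1.59
Scarf £32.00: apparel → 8.75% → £2.80
Subtotal = £1815.00; tax = £211.72; total due = £2026.72

£2026.72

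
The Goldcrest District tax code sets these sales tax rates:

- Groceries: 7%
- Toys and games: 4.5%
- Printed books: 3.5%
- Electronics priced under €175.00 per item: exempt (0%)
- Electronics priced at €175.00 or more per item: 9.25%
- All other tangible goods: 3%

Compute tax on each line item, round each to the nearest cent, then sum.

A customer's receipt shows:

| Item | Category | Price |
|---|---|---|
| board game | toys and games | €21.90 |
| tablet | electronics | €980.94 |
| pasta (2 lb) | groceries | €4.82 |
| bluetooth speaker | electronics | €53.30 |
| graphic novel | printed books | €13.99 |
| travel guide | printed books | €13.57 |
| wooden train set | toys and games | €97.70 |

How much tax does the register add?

€97.43

Board game €21.90: toys and games → 4.5% → €0.99
Tablet €980.94: electronics, €175.00 or more → 9.25% → €90.74
Pasta (2 lb) €4.82: groceries → 7% → €0.34
Bluetooth speaker €53.30: electronics, under €175.00 → 0% → €0.00
Graphic novel €13.99: printed books → 3.5% → €0.49
Travel guide €13.57: printed books → 3.5% → €0.47
Wooden train set €97.70: toys and games → 4.5% → €4.40
Total tax = €0.99 + €90.74 + €0.34 + €0.49 + €0.47 + €4.40 = €97.43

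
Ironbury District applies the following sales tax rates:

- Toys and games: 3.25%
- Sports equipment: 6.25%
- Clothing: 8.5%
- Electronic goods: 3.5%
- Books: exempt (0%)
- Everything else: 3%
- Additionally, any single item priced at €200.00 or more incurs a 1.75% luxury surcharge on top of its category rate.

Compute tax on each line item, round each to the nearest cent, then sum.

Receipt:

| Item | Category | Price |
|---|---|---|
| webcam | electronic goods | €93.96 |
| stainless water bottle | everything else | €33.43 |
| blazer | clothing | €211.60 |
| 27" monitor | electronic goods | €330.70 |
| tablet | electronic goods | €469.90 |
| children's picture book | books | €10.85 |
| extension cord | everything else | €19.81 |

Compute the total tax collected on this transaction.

€68.60

Webcam €93.96: electronic goods → 3.5% → €3.29
Stainless water bottle €33.43: everything else → 3% → €1.00
Blazer €211.60: clothing → 8.5% + 1.75% surcharge = 10.25% → €21.69
27" monitor €330.70: electronic goods → 3.5% + 1.75% surcharge = 5.25% → €17.36
Tablet €469.90: electronic goods → 3.5% + 1.75% surcharge = 5.25% → €24.67
Children's picture book €10.85: books → 0% → €0.00
Extension cord €19.81: everything else → 3% → €0.59
Total tax = €3.29 + €1.00 + €21.69 + €17.36 + €24.67 + €0.59 = €68.60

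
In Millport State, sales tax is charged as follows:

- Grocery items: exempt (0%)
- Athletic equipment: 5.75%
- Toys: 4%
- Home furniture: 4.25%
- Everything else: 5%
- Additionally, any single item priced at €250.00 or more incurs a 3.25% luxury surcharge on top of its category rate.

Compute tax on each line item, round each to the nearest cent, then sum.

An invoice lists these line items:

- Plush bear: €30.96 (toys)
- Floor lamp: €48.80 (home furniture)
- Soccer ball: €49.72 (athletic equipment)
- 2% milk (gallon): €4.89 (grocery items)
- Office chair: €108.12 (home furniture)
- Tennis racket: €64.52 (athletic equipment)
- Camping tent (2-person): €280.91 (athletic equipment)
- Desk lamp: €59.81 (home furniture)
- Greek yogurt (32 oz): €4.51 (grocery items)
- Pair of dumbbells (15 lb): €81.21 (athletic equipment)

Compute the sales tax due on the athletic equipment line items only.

€36.52

Soccer ball €49.72: athletic equipment → 5.75% → €2.86
Tennis racket €64.52: athletic equipment → 5.75% → €3.71
Camping tent (2-person) €280.91: athletic equipment → 5.75% + 3.25% surcharge = 9% → €25.28
Pair of dumbbells (15 lb) €81.21: athletic equipment → 5.75% → €4.67
Tax on athletic equipment = €2.86 + €3.71 + €25.28 + €4.67 = €36.52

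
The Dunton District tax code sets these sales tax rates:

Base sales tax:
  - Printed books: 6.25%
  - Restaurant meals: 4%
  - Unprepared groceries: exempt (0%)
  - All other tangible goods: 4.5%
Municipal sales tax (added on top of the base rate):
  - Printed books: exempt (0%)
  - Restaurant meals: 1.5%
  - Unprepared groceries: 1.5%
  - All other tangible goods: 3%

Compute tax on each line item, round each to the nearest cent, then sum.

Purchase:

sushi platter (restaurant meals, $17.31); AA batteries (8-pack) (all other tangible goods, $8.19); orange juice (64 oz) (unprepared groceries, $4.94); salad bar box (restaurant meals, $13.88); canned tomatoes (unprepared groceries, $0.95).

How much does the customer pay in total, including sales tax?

$47.67

Sushi platter $17.31: restaurant meals → 4% + 1.5% municipal = 5.5% → $0.95
AA batteries (8-pack) $8.19: all other tangible goods → 4.5% + 3% municipal = 7.5% → $0.61
Orange juice (64 oz) $4.94: unprepared groceries → 0% + 1.5% municipal = 1.5% → $0.07
Salad bar box $13.88: restaurant meals → 4% + 1.5% municipal = 5.5% → $0.76
Canned tomatoes $0.95: unprepared groceries → 0% + 1.5% municipal = 1.5% → $0.01
Subtotal = $45.27; tax = $2.40; total due = $47.67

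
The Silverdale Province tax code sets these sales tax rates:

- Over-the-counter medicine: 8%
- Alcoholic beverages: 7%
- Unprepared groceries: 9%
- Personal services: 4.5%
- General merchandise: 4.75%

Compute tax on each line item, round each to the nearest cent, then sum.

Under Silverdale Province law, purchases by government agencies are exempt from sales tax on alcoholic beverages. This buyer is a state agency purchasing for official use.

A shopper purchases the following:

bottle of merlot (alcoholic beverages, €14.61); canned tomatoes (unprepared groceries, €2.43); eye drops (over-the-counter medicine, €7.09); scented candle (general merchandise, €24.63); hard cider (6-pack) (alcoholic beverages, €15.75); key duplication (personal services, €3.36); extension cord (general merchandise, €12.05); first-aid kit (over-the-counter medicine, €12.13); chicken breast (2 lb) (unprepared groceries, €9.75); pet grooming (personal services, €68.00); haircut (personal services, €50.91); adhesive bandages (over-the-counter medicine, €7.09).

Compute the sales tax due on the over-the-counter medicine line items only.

Eye drops €7.09: over-the-counter medicine → 8% → €0.57
First-aid kit €12.13: over-the-counter medicine → 8% → €0.97
Adhesive bandages €7.09: over-the-counter medicine → 8% → €0.57
Tax on over-the-counter medicine = €0.57 + €0.97 + €0.57 = €2.11

€2.11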